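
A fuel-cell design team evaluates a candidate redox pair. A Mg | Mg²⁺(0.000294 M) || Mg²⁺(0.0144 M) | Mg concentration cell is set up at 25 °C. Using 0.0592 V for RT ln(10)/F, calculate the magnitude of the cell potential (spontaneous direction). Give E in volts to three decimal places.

+0.050 V

For a concentration cell E°cell = 0. The 0.0144 M side is the cathode (reduction is favoured where [Mg²⁺] is higher).
With n = 2, E = −(0.0592/2) log([Mg²⁺]ₐₙ/[Mg²⁺]꜀ₐₜ) = −(0.0592/2) log(0.000294/0.0144) = −(0.0592/2)(-1.690) = +0.050 V.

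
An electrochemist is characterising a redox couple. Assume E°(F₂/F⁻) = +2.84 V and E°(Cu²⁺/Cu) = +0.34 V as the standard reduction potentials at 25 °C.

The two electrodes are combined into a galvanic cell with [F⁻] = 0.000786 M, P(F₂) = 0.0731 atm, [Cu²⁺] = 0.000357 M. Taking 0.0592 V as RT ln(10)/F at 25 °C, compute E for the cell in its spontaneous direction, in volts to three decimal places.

F₂/F⁻ is the cathode (higher E°), Cu²⁺/Cu the anode: E°cell = +2.84 − (+0.34) = +2.50 V, n = 2.
Overall: F₂(g) + Cu(s) → 2 F⁻(aq) + Cu²⁺(aq)
Q = [F⁻]^2·[Cu²⁺] / (P(F₂)); log Q = -8.520.
E = E° − (0.0592/n) log Q = +2.50 − (0.0592/2)(-8.520) = +2.752 V.

+2.752 V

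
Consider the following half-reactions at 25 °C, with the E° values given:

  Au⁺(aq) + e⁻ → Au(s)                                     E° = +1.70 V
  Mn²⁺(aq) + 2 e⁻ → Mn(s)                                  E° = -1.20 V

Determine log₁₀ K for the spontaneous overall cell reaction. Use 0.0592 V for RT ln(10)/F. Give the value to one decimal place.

98.0

Cathode: Au⁺/Au; anode: Mn²⁺/Mn. E°cell = +2.90 V, n = 2.
log K = nE°cell / 0.0592 = (2)(+2.90) / 0.0592 = 98.0.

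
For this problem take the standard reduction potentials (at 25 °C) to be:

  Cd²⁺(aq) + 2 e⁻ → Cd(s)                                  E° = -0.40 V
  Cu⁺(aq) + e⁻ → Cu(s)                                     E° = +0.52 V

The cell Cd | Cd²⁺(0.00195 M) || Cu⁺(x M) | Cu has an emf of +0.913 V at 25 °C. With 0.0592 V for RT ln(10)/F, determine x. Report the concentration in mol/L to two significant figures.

Cu⁺/Cu is the cathode, Cd²⁺/Cd the anode: E°cell = +0.92 V, n = 2.
Overall reaction: 2 Cu⁺(aq) + Cd(s) → 2 Cu(s) + Cd²⁺(aq); Q = [Cd²⁺]^1/[Cu⁺]^2.
From E = E° − (0.0592/n) log Q: log Q = (E° − E)·n/0.0592 = (+0.92 − (+0.913))·2/0.0592 = 0.2365.
So 2·log[Cu⁺] = 1·log(0.00195) − log Q = -2.7100 − (0.2365) = -2.9465; log[Cu⁺] = -2.9465 / 2 = -1.4732; [Cu⁺] = 10^(-1.4732) ≈ 0.034 M.

0.034 M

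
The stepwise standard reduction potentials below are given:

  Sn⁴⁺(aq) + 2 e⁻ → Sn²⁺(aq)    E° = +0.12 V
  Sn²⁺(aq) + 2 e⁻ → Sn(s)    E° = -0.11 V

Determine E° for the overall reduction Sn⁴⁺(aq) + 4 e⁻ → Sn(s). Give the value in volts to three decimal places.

+0.005 V

Standard free energies of sequential steps add: ΔG°₃ = ΔG°₁ + ΔG°₂, so n₃E°₃ = n₁E°₁ + n₂E°₂.
E°₃ = (2×+0.12 + 2×-0.11) / 4 = (+0.020) / 4 = +0.005 V.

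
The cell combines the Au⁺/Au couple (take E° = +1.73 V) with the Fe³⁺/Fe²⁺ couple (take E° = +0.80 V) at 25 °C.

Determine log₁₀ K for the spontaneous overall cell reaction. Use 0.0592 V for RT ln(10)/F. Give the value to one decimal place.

15.7

Cathode: Au⁺/Au; anode: Fe³⁺/Fe²⁺. E°cell = +0.93 V, n = 1.
log K = nE°cell / 0.0592 = (1)(+0.93) / 0.0592 = 15.7.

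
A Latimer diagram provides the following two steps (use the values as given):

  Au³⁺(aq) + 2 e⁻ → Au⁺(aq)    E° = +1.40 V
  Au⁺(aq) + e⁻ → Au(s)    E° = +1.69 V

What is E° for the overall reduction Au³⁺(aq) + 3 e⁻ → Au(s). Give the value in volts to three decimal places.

+1.497 V

Adding the free-energy changes (−nFE°) of the two steps gives −n₃FE°₃ = −n₁FE°₁ − n₂FE°₂.
E°₃ = (2×+1.40 + 1×+1.69) / 3 = (+4.490) / 3 = +1.497 V.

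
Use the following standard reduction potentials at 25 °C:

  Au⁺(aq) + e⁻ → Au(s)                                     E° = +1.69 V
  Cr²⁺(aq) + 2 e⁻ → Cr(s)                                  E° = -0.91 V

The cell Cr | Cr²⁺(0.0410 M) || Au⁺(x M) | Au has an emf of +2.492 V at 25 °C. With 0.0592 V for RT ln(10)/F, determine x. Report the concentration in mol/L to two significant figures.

Au⁺/Au is the cathode, Cr²⁺/Cr the anode: E°cell = +2.60 V, n = 2.
Overall reaction: 2 Au⁺(aq) + Cr(s) → 2 Au(s) + Cr²⁺(aq); Q = [Cr²⁺]^1/[Au⁺]^2.
From E = E° − (0.0592/n) log Q: log Q = (E° − E)·n/0.0592 = (+2.60 − (+2.492))·2/0.0592 = 3.6486.
So 2·log[Au⁺] = 1·log(0.041) − log Q = -1.3872 − (3.6486) = -5.0358; log[Au⁺] = -5.0358 / 2 = -2.5179; [Au⁺] = 10^(-2.5179) ≈ 0.0030 M.

0.0030 M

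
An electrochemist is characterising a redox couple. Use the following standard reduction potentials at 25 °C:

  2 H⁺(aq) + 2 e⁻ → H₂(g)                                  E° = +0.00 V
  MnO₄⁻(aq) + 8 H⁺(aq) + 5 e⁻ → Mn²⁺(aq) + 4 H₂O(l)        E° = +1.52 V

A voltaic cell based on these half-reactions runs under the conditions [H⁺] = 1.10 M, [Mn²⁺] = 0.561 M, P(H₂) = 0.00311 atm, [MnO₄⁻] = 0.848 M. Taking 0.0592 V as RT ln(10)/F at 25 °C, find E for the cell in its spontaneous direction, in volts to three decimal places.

MnO₄⁻/Mn²⁺ is the cathode (higher E°), H⁺/H₂ the anode: E°cell = +1.52 − (+0.00) = +1.52 V, n = 10.
Overall: 2 MnO₄⁻(aq) + 6 H⁺(aq) + 5 H₂(g) → 2 Mn²⁺(aq) + 8 H₂O(l)
Q = [Mn²⁺]^2 / ([MnO₄⁻]^2·[H⁺]^6·P(H₂)^5); log Q = 11.929.
E = E° − (0.0592/n) log Q = +1.52 − (0.0592/10)(11.929) = +1.449 V.

+1.449 V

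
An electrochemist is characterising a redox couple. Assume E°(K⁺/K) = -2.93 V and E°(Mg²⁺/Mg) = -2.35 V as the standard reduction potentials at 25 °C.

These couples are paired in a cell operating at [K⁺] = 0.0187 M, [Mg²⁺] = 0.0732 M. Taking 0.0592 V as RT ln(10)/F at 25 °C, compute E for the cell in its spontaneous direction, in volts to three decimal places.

+0.649 V

Mg²⁺/Mg is the cathode (higher E°), K⁺/K the anode: E°cell = -2.35 − (-2.93) = +0.58 V, n = 2.
Overall: Mg²⁺(aq) + 2 K(s) → Mg(s) + 2 K⁺(aq)
Q = [K⁺]^2 / ([Mg²⁺]); log Q = -2.321.
E = E° − (0.0592/n) log Q = +0.58 − (0.0592/2)(-2.321) = +0.649 V.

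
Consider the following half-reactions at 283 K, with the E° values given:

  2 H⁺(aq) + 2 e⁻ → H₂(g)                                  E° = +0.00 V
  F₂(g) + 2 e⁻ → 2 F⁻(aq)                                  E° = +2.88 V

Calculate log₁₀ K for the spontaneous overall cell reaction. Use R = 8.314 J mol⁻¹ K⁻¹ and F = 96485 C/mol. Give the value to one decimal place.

102.6

Cathode: F₂/F⁻; anode: H⁺/H₂. E°cell = (+2.88) − (+0.00) = +2.88 V, with n = 2.
ΔG° = −nFE° = −RT ln K, so ln K = nFE°/(RT) = (2)(96485)(+2.88) / ((8.314)(283)) = 236.203.
log₁₀ K = 236.203 / ln 10 = 102.6.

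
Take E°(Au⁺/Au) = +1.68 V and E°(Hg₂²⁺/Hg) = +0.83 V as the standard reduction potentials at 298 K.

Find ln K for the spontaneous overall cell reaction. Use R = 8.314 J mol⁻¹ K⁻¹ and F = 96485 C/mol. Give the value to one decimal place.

66.2

Cathode: Au⁺/Au; anode: Hg₂²⁺/Hg. E°cell = (+1.68) − (+0.83) = +0.85 V, with n = 2.
ΔG° = −nFE° = −RT ln K, so ln K = nFE°/(RT) = (2)(96485)(+0.85) / ((8.314)(298)) = 66.204.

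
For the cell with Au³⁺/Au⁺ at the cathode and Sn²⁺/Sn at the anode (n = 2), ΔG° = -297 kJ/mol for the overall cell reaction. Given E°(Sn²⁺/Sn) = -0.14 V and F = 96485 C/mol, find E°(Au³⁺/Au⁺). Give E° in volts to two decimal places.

+1.40 V

E°cell = −ΔG°/(nF) = −(-297×10³)/((2)(96485)) = +1.539 V.
Since Au³⁺/Au⁺ is the cathode and Sn²⁺/Sn the anode, E°cell = E°(Au³⁺/Au⁺) − E°(Sn²⁺/Sn).
So E°(Au³⁺/Au⁺) = E°cell + E°(Sn²⁺/Sn) = +1.539 + (-0.14) = +1.40 V.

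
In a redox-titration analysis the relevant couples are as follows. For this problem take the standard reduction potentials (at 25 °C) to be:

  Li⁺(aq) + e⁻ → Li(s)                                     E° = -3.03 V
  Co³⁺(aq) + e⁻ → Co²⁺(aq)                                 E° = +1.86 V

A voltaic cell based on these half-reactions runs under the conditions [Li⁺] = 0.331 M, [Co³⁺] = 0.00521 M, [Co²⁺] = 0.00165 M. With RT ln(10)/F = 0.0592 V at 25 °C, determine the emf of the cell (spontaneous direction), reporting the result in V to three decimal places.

Co³⁺/Co²⁺ is the cathode (higher E°), Li⁺/Li the anode: E°cell = +1.86 − (-3.03) = +4.89 V, n = 1.
Overall: Co³⁺(aq) + Li(s) → Co²⁺(aq) + Li⁺(aq)
Q = [Co²⁺]·[Li⁺] / ([Co³⁺]); log Q = -0.980.
E = E° − (0.0592/n) log Q = +4.89 − (0.0592/1)(-0.980) = +4.948 V.

+4.948 V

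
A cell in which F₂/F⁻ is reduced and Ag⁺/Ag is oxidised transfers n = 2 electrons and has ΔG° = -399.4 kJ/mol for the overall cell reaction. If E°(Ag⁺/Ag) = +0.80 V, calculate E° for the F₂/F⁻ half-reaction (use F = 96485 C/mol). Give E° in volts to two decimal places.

E°cell = −ΔG°/(nF) = −(-399.4×10³)/((2)(96485)) = +2.070 V.
Since F₂/F⁻ is the cathode and Ag⁺/Ag the anode, E°cell = E°(F₂/F⁻) − E°(Ag⁺/Ag).
So E°(F₂/F⁻) = E°cell + E°(Ag⁺/Ag) = +2.070 + (+0.80) = +2.87 V.

+2.87 V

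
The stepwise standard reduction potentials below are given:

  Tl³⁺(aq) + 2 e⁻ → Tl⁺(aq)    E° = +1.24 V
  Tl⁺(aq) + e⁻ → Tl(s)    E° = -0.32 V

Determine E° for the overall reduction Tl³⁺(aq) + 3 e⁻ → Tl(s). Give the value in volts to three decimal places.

+0.720 V

Since ΔG° = −nFE° is additive over sequential reductions, n₃E°₃ = n₁E°₁ + n₂E°₂.
E°₃ = (2×+1.24 + 1×-0.32) / 3 = (+2.160) / 3 = +0.720 V.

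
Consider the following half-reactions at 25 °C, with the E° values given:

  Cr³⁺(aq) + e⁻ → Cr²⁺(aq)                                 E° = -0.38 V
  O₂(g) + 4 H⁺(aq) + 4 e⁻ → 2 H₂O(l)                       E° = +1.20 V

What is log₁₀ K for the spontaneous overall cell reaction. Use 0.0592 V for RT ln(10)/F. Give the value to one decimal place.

Cathode: O₂/H₂O; anode: Cr³⁺/Cr²⁺. E°cell = +1.58 V, n = 4.
log K = nE°cell / 0.0592 = (4)(+1.58) / 0.0592 = 106.8.

106.8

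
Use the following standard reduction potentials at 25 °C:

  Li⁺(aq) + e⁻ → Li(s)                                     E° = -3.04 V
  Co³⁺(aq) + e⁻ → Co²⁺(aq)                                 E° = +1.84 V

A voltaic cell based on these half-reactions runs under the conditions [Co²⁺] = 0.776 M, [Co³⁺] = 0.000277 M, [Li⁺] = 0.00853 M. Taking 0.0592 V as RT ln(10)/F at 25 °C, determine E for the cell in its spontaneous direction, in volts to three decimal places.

Co³⁺/Co²⁺ is the cathode (higher E°), Li⁺/Li the anode: E°cell = +1.84 − (-3.04) = +4.88 V, n = 1.
Overall: Co³⁺(aq) + Li(s) → Co²⁺(aq) + Li⁺(aq)
Q = [Co²⁺]·[Li⁺] / ([Co³⁺]); log Q = 1.378.
E = E° − (0.0592/n) log Q = +4.88 − (0.0592/1)(1.378) = +4.798 V.

+4.798 V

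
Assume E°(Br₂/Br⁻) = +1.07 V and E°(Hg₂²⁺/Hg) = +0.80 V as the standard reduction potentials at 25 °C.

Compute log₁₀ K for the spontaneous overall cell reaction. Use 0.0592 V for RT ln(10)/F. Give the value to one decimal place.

Cathode: Br₂/Br⁻; anode: Hg₂²⁺/Hg. E°cell = +0.27 V, n = 2.
log K = nE°cell / 0.0592 = (2)(+0.27) / 0.0592 = 9.1.

9.1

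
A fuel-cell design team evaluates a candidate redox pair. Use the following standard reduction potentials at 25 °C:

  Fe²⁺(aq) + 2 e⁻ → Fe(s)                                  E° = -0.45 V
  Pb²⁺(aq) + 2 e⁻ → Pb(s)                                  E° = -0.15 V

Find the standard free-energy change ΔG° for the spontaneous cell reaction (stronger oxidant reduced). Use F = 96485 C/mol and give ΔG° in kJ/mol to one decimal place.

-57.9 kJ/mol

Pb²⁺/Pb (E° = -0.15 V) is the cathode; Fe²⁺/Fe (E° = -0.45 V) is the anode, so E°cell = +0.30 V.
Balancing electrons gives n = 2 (lcm of 2 and 2).
ΔG° = −nFE° = −(2)(96485)(+0.30) = -57,891 J = -57.9 kJ/mol.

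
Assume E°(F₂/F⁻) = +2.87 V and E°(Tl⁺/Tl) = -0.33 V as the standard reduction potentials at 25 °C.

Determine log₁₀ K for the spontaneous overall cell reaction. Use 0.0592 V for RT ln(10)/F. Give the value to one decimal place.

108.1

Cathode: F₂/F⁻; anode: Tl⁺/Tl. E°cell = +3.20 V, n = 2.
log K = nE°cell / 0.0592 = (2)(+3.20) / 0.0592 = 108.1.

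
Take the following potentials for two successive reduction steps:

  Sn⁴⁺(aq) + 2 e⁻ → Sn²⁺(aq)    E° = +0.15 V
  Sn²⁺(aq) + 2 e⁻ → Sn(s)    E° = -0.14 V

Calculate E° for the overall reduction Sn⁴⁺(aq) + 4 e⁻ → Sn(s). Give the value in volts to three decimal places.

Since ΔG° = −nFE° is additive over sequential reductions, n₃E°₃ = n₁E°₁ + n₂E°₂.
E°₃ = (2×+0.15 + 2×-0.14) / 4 = (+0.020) / 4 = +0.005 V.

+0.005 V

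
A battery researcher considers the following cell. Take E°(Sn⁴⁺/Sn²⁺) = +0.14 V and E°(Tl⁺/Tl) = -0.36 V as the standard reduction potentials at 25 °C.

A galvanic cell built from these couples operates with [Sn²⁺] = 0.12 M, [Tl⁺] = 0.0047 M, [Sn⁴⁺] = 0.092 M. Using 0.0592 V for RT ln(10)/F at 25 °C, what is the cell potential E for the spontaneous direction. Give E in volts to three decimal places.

Sn⁴⁺/Sn²⁺ is the cathode (higher E°), Tl⁺/Tl the anode: E°cell = +0.14 − (-0.36) = +0.50 V, n = 2.
Overall: Sn⁴⁺(aq) + 2 Tl(s) → Sn²⁺(aq) + 2 Tl⁺(aq)
Q = [Sn²⁺]·[Tl⁺]^2 / ([Sn⁴⁺]); log Q = -4.540.
E = E° − (0.0592/n) log Q = +0.50 − (0.0592/2)(-4.540) = +0.634 V.

+0.634 V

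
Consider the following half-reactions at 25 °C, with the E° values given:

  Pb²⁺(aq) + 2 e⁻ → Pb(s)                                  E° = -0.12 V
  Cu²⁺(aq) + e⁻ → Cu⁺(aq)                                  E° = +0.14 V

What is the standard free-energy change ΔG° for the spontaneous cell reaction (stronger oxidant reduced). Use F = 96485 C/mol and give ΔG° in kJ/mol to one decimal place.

-50.2 kJ/mol

Cu²⁺/Cu⁺ (E° = +0.14 V) is the cathode; Pb²⁺/Pb (E° = -0.12 V) is the anode, so E°cell = +0.26 V.
Balancing electrons gives n = 2 (lcm of 1 and 2).
ΔG° = −nFE° = −(2)(96485)(+0.26) = -50,172 J = -50.2 kJ/mol.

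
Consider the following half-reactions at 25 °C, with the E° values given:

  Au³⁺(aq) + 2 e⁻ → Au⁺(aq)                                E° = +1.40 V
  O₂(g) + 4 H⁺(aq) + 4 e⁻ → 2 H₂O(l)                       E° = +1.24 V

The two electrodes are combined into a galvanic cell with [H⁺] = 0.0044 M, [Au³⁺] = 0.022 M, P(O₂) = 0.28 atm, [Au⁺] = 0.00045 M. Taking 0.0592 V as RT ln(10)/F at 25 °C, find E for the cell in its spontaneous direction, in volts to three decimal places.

Au³⁺/Au⁺ is the cathode (higher E°), O₂/H₂O the anode: E°cell = +1.40 − (+1.24) = +0.16 V, n = 4.
Overall: 2 Au³⁺(aq) + 2 H₂O(l) → 2 Au⁺(aq) + O₂(g) + 4 H⁺(aq)
Q = [Au⁺]^2·P(O₂)·[H⁺]^4 / ([Au³⁺]^2); log Q = -13.357.
E = E° − (0.0592/n) log Q = +0.16 − (0.0592/4)(-13.357) = +0.358 V.

+0.358 V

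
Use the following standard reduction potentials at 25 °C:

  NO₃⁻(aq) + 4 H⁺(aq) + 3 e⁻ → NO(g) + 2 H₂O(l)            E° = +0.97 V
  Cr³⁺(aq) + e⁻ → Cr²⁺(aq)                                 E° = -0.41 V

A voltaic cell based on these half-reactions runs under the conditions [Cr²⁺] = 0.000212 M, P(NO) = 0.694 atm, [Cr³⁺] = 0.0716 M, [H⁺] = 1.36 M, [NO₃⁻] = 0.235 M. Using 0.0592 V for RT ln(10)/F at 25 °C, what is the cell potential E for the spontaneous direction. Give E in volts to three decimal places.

+1.232 V

NO₃⁻/NO is the cathode (higher E°), Cr³⁺/Cr²⁺ the anode: E°cell = +0.97 − (-0.41) = +1.38 V, n = 3.
Overall: NO₃⁻(aq) + 4 H⁺(aq) + 3 Cr²⁺(aq) → NO(g) + 2 H₂O(l) + 3 Cr³⁺(aq)
Q = P(NO)·[Cr³⁺]^3 / ([NO₃⁻]·[H⁺]^4·[Cr²⁺]^3); log Q = 7.522.
E = E° − (0.0592/n) log Q = +1.38 − (0.0592/3)(7.522) = +1.232 V.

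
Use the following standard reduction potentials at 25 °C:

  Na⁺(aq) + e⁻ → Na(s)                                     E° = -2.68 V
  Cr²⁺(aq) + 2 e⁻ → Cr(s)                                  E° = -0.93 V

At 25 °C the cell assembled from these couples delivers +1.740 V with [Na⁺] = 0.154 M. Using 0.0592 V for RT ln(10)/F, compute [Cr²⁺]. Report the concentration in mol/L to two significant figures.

0.011 M

Cr²⁺/Cr is the cathode, Na⁺/Na the anode: E°cell = +1.75 V, n = 2.
Overall reaction: Cr²⁺(aq) + 2 Na(s) → Cr(s) + 2 Na⁺(aq); Q = [Na⁺]^2/[Cr²⁺]^1.
From E = E° − (0.0592/n) log Q: log Q = (E° − E)·n/0.0592 = (+1.75 − (+1.740))·2/0.0592 = 0.3378.
So 1·log[Cr²⁺] = 2·log(0.154) − log Q = -1.6250 − (0.3378) = -1.9628; [Cr²⁺] = 10^(-1.9628) ≈ 0.011 M.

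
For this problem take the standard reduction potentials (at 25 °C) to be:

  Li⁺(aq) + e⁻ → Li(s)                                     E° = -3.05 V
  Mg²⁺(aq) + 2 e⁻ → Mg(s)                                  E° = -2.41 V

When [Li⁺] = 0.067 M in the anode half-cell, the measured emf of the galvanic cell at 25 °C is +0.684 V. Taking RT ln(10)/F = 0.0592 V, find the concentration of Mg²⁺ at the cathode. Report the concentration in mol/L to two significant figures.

Mg²⁺/Mg is the cathode, Li⁺/Li the anode: E°cell = +0.64 V, n = 2.
Overall reaction: Mg²⁺(aq) + 2 Li(s) → Mg(s) + 2 Li⁺(aq); Q = [Li⁺]^2/[Mg²⁺]^1.
From E = E° − (0.0592/n) log Q: log Q = (E° − E)·n/0.0592 = (+0.64 − (+0.684))·2/0.0592 = -1.4865.
So 1·log[Mg²⁺] = 2·log(0.067) − log Q = -2.3479 − (-1.4865) = -0.8614; [Mg²⁺] = 10^(-0.8614) ≈ 0.14 M.

0.14 M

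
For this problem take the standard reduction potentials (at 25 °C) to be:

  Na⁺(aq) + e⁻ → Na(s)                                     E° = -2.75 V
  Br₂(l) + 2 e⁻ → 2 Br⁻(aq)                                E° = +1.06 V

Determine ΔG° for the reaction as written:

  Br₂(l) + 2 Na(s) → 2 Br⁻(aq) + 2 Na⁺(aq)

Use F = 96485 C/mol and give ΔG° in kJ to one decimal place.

-735.2 kJ

As written, Br₂/Br⁻ is reduced (cathode) and Na⁺/Na is oxidised (anode), so E°cell = (+1.06) − (-2.75) = +3.81 V.
Balancing electrons gives n = 2.
ΔG° = −nFE° = −(2)(96485)(+3.81) = -735,216 J = -735.2 kJ.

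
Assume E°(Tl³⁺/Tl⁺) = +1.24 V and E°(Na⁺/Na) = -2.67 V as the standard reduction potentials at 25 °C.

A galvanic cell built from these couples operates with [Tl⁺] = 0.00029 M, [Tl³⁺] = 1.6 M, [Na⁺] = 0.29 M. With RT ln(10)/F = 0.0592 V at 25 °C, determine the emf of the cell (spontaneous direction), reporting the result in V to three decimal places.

Tl³⁺/Tl⁺ is the cathode (higher E°), Na⁺/Na the anode: E°cell = +1.24 − (-2.67) = +3.91 V, n = 2.
Overall: Tl³⁺(aq) + 2 Na(s) → Tl⁺(aq) + 2 Na⁺(aq)
Q = [Tl⁺]·[Na⁺]^2 / ([Tl³⁺]); log Q = -4.817.
E = E° − (0.0592/n) log Q = +3.91 − (0.0592/2)(-4.817) = +4.053 V.

+4.053 V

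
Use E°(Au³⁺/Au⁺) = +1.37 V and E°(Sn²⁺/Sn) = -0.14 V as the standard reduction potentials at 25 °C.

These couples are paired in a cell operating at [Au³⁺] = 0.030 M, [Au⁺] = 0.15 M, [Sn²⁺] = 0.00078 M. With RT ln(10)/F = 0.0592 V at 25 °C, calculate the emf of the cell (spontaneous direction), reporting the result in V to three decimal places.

Au³⁺/Au⁺ is the cathode (higher E°), Sn²⁺/Sn the anode: E°cell = +1.37 − (-0.14) = +1.51 V, n = 2.
Overall: Au³⁺(aq) + Sn(s) → Au⁺(aq) + Sn²⁺(aq)
Q = [Au⁺]·[Sn²⁺] / ([Au³⁺]); log Q = -2.409.
E = E° − (0.0592/n) log Q = +1.51 − (0.0592/2)(-2.409) = +1.581 V.

+1.581 V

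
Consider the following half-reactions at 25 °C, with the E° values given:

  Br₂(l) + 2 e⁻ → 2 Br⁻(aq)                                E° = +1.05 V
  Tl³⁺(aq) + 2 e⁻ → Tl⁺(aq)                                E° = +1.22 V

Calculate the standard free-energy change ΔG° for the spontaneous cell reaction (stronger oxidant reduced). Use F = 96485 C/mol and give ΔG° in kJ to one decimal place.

-32.8 kJ

Tl³⁺/Tl⁺ (E° = +1.22 V) is the cathode; Br₂/Br⁻ (E° = +1.05 V) is the anode, so E°cell = +0.17 V.
Balancing electrons gives n = 2 (lcm of 2 and 2).
ΔG° = −nFE° = −(2)(96485)(+0.17) = -32,805 J = -32.8 kJ.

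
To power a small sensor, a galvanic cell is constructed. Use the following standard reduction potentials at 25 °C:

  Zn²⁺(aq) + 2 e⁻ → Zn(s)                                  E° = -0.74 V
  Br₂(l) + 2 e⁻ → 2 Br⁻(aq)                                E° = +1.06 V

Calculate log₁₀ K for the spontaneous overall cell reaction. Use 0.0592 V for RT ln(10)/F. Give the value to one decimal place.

Cathode: Br₂/Br⁻; anode: Zn²⁺/Zn. E°cell = +1.80 V, n = 2.
log K = nE°cell / 0.0592 = (2)(+1.80) / 0.0592 = 60.8.

60.8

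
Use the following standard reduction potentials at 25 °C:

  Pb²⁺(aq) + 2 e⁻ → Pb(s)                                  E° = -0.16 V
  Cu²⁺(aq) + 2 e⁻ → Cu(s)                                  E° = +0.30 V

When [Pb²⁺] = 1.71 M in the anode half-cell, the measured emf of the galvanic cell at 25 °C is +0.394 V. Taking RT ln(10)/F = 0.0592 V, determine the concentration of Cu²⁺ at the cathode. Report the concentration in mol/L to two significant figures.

0.010 M

Cu²⁺/Cu is the cathode, Pb²⁺/Pb the anode: E°cell = +0.46 V, n = 2.
Overall reaction: Cu²⁺(aq) + Pb(s) → Cu(s) + Pb²⁺(aq); Q = [Pb²⁺]^1/[Cu²⁺]^1.
From E = E° − (0.0592/n) log Q: log Q = (E° − E)·n/0.0592 = (+0.46 − (+0.394))·2/0.0592 = 2.2297.
So 1·log[Cu²⁺] = 1·log(1.71) − log Q = 0.2330 − (2.2297) = -1.9967; [Cu²⁺] = 10^(-1.9967) ≈ 0.010 M.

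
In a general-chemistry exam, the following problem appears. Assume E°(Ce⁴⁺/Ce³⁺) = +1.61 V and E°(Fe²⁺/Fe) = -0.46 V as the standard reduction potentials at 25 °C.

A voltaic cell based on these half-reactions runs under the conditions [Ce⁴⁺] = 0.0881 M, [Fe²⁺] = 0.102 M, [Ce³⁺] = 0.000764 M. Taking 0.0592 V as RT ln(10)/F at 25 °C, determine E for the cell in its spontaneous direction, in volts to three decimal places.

Ce⁴⁺/Ce³⁺ is the cathode (higher E°), Fe²⁺/Fe the anode: E°cell = +1.61 − (-0.46) = +2.07 V, n = 2.
Overall: 2 Ce⁴⁺(aq) + Fe(s) → 2 Ce³⁺(aq) + Fe²⁺(aq)
Q = [Ce³⁺]^2·[Fe²⁺] / ([Ce⁴⁺]^2); log Q = -5.115.
E = E° − (0.0592/n) log Q = +2.07 − (0.0592/2)(-5.115) = +2.221 V.

+2.221 V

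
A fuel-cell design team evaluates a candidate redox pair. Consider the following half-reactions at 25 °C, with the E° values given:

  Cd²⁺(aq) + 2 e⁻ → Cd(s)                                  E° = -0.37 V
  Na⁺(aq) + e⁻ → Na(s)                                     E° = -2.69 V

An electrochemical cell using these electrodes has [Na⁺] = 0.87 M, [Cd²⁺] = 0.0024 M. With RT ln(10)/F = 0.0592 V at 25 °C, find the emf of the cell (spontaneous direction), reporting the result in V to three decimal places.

Cd²⁺/Cd is the cathode (higher E°), Na⁺/Na the anode: E°cell = -0.37 − (-2.69) = +2.32 V, n = 2.
Overall: Cd²⁺(aq) + 2 Na(s) → Cd(s) + 2 Na⁺(aq)
Q = [Na⁺]^2 / ([Cd²⁺]); log Q = 2.499.
E = E° − (0.0592/n) log Q = +2.32 − (0.0592/2)(2.499) = +2.246 V.

+2.246 V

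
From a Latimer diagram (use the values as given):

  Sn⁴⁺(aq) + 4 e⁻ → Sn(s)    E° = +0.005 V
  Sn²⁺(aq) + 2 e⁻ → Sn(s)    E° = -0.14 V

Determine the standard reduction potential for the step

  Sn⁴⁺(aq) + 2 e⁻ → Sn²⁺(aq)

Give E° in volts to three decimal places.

+0.150 V

Sequential free energies add, so n₃E°₃ = n₁E°₁ + n₂E°₂.
With n₃ = 4, and the known step contributing 2×(-0.14) V, the unknown satisfies 2·E° = 4×(+0.005) − 2×(-0.14) = +0.300.
E° = +0.300 / 2 = +0.150 V.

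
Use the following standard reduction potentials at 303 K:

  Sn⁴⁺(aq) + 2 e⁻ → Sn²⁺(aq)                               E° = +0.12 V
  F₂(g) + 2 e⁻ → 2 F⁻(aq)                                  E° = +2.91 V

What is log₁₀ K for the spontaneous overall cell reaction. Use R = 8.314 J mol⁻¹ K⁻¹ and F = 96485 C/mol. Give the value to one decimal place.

92.8

Cathode: F₂/F⁻; anode: Sn⁴⁺/Sn²⁺. E°cell = (+2.91) − (+0.12) = +2.79 V, with n = 2.
ΔG° = −nFE° = −RT ln K, so ln K = nFE°/(RT) = (2)(96485)(+2.79) / ((8.314)(303)) = 213.718.
log₁₀ K = 213.718 / ln 10 = 92.8.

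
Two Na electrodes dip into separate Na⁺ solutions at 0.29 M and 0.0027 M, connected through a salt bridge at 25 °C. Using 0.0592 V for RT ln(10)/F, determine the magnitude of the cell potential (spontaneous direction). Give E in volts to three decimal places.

+0.120 V

For a concentration cell E°cell = 0. The 0.29 M side is the cathode (reduction is favoured where [Na⁺] is higher).
With n = 1, E = −(0.0592/1) log([Na⁺]ₐₙ/[Na⁺]꜀ₐₜ) = −(0.0592/1) log(0.0027/0.29) = −(0.0592/1)(-2.031) = +0.120 V.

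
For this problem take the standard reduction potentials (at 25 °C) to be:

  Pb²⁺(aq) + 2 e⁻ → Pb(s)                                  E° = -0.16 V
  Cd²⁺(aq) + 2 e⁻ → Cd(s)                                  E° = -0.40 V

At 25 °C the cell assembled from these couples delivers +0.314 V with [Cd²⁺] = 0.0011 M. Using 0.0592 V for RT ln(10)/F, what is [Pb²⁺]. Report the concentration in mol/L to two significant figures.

0.35 M

Pb²⁺/Pb is the cathode, Cd²⁺/Cd the anode: E°cell = +0.24 V, n = 2.
Overall reaction: Pb²⁺(aq) + Cd(s) → Pb(s) + Cd²⁺(aq); Q = [Cd²⁺]^1/[Pb²⁺]^1.
From E = E° − (0.0592/n) log Q: log Q = (E° − E)·n/0.0592 = (+0.24 − (+0.314))·2/0.0592 = -2.5000.
So 1·log[Pb²⁺] = 1·log(0.0011) − log Q = -2.9586 − (-2.5000) = -0.4586; [Pb²⁺] = 10^(-0.4586) ≈ 0.35 M.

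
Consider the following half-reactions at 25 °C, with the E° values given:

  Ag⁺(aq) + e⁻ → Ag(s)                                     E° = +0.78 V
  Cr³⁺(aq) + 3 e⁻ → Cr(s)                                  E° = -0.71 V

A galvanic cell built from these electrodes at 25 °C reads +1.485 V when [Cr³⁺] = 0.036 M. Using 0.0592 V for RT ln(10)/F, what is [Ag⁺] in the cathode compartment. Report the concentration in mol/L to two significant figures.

Ag⁺/Ag is the cathode, Cr³⁺/Cr the anode: E°cell = +1.49 V, n = 3.
Overall reaction: 3 Ag⁺(aq) + Cr(s) → 3 Ag(s) + Cr³⁺(aq); Q = [Cr³⁺]^1/[Ag⁺]^3.
From E = E° − (0.0592/n) log Q: log Q = (E° − E)·n/0.0592 = (+1.49 − (+1.485))·3/0.0592 = 0.2534.
So 3·log[Ag⁺] = 1·log(0.036) − log Q = -1.4437 − (0.2534) = -1.6971; log[Ag⁺] = -1.6971 / 3 = -0.5657; [Ag⁺] = 10^(-0.5657) ≈ 0.27 M.

0.27 M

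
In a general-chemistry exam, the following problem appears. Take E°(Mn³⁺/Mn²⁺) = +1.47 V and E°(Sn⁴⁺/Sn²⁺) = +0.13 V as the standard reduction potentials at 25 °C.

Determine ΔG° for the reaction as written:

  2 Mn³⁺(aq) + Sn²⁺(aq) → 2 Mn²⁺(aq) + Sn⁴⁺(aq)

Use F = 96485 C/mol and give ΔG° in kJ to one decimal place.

-258.6 kJ

As written, Mn³⁺/Mn²⁺ is reduced (cathode) and Sn⁴⁺/Sn²⁺ is oxidised (anode), so E°cell = (+1.47) − (+0.13) = +1.34 V.
Balancing electrons gives n = 2.
ΔG° = −nFE° = −(2)(96485)(+1.34) = -258,580 J = -258.6 kJ.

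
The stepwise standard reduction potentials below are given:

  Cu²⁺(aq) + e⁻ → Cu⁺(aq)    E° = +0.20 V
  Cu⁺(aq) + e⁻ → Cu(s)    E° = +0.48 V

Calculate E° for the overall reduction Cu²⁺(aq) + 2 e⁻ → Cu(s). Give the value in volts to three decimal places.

+0.340 V

Adding the free-energy changes (−nFE°) of the two steps gives −n₃FE°₃ = −n₁FE°₁ − n₂FE°₂.
E°₃ = (1×+0.20 + 1×+0.48) / 2 = (+0.680) / 2 = +0.340 V.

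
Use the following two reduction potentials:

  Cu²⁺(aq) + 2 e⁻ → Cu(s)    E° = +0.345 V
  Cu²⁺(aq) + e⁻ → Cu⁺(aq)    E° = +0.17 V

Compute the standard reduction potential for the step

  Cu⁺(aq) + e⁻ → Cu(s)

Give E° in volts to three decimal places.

Sequential free energies add, so n₃E°₃ = n₁E°₁ + n₂E°₂.
With n₃ = 2, and the known step contributing 1×(+0.17) V, the unknown satisfies 1·E° = 2×(+0.345) − 1×(+0.17) = +0.520.
E° = +0.520 / 1 = +0.520 V.

+0.520 V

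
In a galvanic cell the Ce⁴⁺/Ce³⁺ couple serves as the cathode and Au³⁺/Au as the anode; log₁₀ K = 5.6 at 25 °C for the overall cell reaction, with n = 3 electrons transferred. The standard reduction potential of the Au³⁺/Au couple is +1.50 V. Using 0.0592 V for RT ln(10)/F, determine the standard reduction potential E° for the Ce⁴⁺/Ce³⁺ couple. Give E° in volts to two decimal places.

E°cell = (0.0592/n)·log K = (0.0592/3)(5.6) = +0.111 V.
Since Ce⁴⁺/Ce³⁺ is the cathode and Au³⁺/Au the anode, E°cell = E°(Ce⁴⁺/Ce³⁺) − E°(Au³⁺/Au).
So E°(Ce⁴⁺/Ce³⁺) = E°cell + E°(Au³⁺/Au) = +0.111 + (+1.50) = +1.61 V.

+1.61 V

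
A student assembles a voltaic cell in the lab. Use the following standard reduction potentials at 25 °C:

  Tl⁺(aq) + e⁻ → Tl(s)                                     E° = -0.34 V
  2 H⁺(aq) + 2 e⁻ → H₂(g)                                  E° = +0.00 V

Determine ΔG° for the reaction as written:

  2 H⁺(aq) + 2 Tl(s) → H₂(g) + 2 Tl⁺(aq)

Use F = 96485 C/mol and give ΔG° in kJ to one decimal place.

-65.6 kJ

As written, H⁺/H₂ is reduced (cathode) and Tl⁺/Tl is oxidised (anode), so E°cell = (+0.00) − (-0.34) = +0.34 V.
Balancing electrons gives n = 2.
ΔG° = −nFE° = −(2)(96485)(+0.34) = -65,610 J = -65.6 kJ.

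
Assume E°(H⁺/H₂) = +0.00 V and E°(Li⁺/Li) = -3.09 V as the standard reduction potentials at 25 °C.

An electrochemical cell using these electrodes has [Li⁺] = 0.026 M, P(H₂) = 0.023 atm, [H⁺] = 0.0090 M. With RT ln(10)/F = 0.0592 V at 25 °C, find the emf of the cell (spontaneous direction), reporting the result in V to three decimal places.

H⁺/H₂ is the cathode (higher E°), Li⁺/Li the anode: E°cell = +0.00 − (-3.09) = +3.09 V, n = 2.
Overall: 2 H⁺(aq) + 2 Li(s) → H₂(g) + 2 Li⁺(aq)
Q = P(H₂)·[Li⁺]^2 / ([H⁺]^2); log Q = -0.717.
E = E° − (0.0592/n) log Q = +3.09 − (0.0592/2)(-0.717) = +3.111 V.

+3.111 V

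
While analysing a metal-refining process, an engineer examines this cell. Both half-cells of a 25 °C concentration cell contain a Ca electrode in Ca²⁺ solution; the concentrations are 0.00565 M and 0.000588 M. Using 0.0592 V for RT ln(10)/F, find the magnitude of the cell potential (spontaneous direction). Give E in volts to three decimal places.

+0.029 V

For a concentration cell E°cell = 0. The 0.00565 M side is the cathode (reduction is favoured where [Ca²⁺] is higher).
With n = 2, E = −(0.0592/2) log([Ca²⁺]ₐₙ/[Ca²⁺]꜀ₐₜ) = −(0.0592/2) log(0.000588/0.00565) = −(0.0592/2)(-0.983) = +0.029 V.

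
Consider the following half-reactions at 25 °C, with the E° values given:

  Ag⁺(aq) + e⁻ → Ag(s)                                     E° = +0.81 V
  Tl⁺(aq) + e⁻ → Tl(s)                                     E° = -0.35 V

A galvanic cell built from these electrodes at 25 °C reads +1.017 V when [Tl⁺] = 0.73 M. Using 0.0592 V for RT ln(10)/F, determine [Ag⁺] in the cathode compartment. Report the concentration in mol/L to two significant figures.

Ag⁺/Ag is the cathode, Tl⁺/Tl the anode: E°cell = +1.16 V, n = 1.
Overall reaction: Ag⁺(aq) + Tl(s) → Ag(s) + Tl⁺(aq); Q = [Tl⁺]^1/[Ag⁺]^1.
From E = E° − (0.0592/n) log Q: log Q = (E° − E)·n/0.0592 = (+1.16 − (+1.017))·1/0.0592 = 2.4155.
So 1·log[Ag⁺] = 1·log(0.73) − log Q = -0.1367 − (2.4155) = -2.5522; [Ag⁺] = 10^(-2.5522) ≈ 0.0028 M.

0.0028 M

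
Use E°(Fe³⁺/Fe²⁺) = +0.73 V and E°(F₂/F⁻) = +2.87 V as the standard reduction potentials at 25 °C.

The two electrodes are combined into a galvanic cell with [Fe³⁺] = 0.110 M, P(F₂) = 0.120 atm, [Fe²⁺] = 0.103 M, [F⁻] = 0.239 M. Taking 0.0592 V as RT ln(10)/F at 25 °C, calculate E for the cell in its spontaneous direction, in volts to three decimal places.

F₂/F⁻ is the cathode (higher E°), Fe³⁺/Fe²⁺ the anode: E°cell = +2.87 − (+0.73) = +2.14 V, n = 2.
Overall: F₂(g) + 2 Fe²⁺(aq) → 2 F⁻(aq) + 2 Fe³⁺(aq)
Q = [F⁻]^2·[Fe³⁺]^2 / (P(F₂)·[Fe²⁺]^2); log Q = -0.265.
E = E° − (0.0592/n) log Q = +2.14 − (0.0592/2)(-0.265) = +2.148 V.

+2.148 V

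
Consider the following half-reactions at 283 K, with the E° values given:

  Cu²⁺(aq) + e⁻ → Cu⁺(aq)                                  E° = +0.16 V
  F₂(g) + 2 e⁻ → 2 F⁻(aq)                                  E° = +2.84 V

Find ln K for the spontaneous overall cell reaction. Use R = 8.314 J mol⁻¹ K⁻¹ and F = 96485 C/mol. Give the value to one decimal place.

219.8

Cathode: F₂/F⁻; anode: Cu²⁺/Cu⁺. E°cell = (+2.84) − (+0.16) = +2.68 V, with n = 2.
ΔG° = −nFE° = −RT ln K, so ln K = nFE°/(RT) = (2)(96485)(+2.68) / ((8.314)(283)) = 219.800.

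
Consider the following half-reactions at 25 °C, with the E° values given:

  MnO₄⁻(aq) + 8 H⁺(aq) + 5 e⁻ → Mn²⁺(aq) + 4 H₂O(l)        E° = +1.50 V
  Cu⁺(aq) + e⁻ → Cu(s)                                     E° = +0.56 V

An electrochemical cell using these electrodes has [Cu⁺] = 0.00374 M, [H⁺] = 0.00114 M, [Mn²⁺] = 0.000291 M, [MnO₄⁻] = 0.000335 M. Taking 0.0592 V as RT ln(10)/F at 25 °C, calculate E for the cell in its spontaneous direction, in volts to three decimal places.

MnO₄⁻/Mn²⁺ is the cathode (higher E°), Cu⁺/Cu the anode: E°cell = +1.50 − (+0.56) = +0.94 V, n = 5.
Overall: MnO₄⁻(aq) + 8 H⁺(aq) + 5 Cu(s) → Mn²⁺(aq) + 4 H₂O(l) + 5 Cu⁺(aq)
Q = [Mn²⁺]·[Cu⁺]^5 / ([MnO₄⁻]·[H⁺]^8); log Q = 11.348.
E = E° − (0.0592/n) log Q = +0.94 − (0.0592/5)(11.348) = +0.806 V.

+0.806 V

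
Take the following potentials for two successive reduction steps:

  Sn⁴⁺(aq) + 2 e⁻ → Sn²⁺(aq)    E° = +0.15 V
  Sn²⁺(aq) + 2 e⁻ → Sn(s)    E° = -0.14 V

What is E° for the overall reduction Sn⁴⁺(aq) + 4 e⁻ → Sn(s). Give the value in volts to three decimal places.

+0.005 V

Since ΔG° = −nFE° is additive over sequential reductions, n₃E°₃ = n₁E°₁ + n₂E°₂.
E°₃ = (2×+0.15 + 2×-0.14) / 4 = (+0.020) / 4 = +0.005 V.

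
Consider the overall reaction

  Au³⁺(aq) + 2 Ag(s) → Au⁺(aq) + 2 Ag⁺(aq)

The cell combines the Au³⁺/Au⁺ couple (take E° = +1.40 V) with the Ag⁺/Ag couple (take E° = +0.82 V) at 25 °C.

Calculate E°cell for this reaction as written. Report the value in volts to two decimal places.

+0.58 V

The Au³⁺/Au⁺ couple has the higher reduction potential, so it is the cathode; Ag⁺/Ag is oxidised at the anode.
E°cell = E°(cathode) − E°(anode) = (+1.40) − (+0.82) = +0.58 V.
Since E°cell > 0, the reaction is spontaneous under standard conditions.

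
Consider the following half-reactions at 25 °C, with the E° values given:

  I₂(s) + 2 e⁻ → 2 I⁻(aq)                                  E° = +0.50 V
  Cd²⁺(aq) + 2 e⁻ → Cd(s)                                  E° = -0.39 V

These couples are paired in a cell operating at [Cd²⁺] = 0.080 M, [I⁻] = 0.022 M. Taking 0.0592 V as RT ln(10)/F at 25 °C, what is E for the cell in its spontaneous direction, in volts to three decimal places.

I₂/I⁻ is the cathode (higher E°), Cd²⁺/Cd the anode: E°cell = +0.50 − (-0.39) = +0.89 V, n = 2.
Overall: I₂(s) + Cd(s) → 2 I⁻(aq) + Cd²⁺(aq)
Q = [I⁻]^2·[Cd²⁺]; log Q = -4.412.
E = E° − (0.0592/n) log Q = +0.89 − (0.0592/2)(-4.412) = +1.021 V.

+1.021 V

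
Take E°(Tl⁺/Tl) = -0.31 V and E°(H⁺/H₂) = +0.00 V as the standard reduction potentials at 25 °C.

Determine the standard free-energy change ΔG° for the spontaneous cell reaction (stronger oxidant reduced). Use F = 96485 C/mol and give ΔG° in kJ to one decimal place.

H⁺/H₂ (E° = +0.00 V) is the cathode; Tl⁺/Tl (E° = -0.31 V) is the anode, so E°cell = +0.31 V.
Balancing electrons gives n = 2 (lcm of 2 and 1).
ΔG° = −nFE° = −(2)(96485)(+0.31) = -59,821 J = -59.8 kJ.

-59.8 kJ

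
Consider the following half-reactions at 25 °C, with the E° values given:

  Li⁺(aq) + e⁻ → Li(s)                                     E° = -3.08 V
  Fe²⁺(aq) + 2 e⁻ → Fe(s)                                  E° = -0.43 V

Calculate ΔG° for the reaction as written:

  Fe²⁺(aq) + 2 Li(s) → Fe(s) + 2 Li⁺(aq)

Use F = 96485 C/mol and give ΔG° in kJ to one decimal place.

As written, Fe²⁺/Fe is reduced (cathode) and Li⁺/Li is oxidised (anode), so E°cell = (-0.43) − (-3.08) = +2.65 V.
Balancing electrons gives n = 2.
ΔG° = −nFE° = −(2)(96485)(+2.65) = -511,370 J = -511.4 kJ.

-511.4 kJ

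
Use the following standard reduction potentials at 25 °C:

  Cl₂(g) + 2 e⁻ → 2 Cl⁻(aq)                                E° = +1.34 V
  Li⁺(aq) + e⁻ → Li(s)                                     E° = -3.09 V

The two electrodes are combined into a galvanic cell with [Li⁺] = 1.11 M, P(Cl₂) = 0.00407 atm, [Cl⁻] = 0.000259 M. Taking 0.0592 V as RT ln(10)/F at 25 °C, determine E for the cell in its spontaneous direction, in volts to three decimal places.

+4.569 V

Cl₂/Cl⁻ is the cathode (higher E°), Li⁺/Li the anode: E°cell = +1.34 − (-3.09) = +4.43 V, n = 2.
Overall: Cl₂(g) + 2 Li(s) → 2 Cl⁻(aq) + 2 Li⁺(aq)
Q = [Cl⁻]^2·[Li⁺]^2 / (P(Cl₂)); log Q = -4.692.
E = E° − (0.0592/n) log Q = +4.43 − (0.0592/2)(-4.692) = +4.569 V.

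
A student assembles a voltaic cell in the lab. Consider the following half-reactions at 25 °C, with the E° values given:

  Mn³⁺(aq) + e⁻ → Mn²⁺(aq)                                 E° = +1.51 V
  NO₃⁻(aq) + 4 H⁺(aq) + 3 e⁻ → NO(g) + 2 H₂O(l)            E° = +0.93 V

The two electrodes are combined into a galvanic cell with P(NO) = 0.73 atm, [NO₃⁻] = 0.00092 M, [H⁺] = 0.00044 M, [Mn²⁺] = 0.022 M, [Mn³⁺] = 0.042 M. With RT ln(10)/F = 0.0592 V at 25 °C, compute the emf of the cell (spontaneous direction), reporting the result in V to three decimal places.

Mn³⁺/Mn²⁺ is the cathode (higher E°), NO₃⁻/NO the anode: E°cell = +1.51 − (+0.93) = +0.58 V, n = 3.
Overall: 3 Mn³⁺(aq) + NO(g) + 2 H₂O(l) → 3 Mn²⁺(aq) + NO₃⁻(aq) + 4 H⁺(aq)
Q = [Mn²⁺]^3·[NO₃⁻]·[H⁺]^4 / ([Mn³⁺]^3·P(NO)); log Q = -17.168.
E = E° − (0.0592/n) log Q = +0.58 − (0.0592/3)(-17.168) = +0.919 V.

+0.919 V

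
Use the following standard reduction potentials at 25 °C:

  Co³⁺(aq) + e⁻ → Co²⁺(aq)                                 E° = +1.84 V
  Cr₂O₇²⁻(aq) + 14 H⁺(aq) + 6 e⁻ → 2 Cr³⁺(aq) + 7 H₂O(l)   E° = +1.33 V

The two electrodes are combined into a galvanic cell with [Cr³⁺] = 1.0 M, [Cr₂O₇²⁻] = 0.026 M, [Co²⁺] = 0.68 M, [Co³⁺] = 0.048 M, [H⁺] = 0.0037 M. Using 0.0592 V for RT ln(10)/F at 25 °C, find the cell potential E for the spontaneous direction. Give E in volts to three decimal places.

+0.793 V

Co³⁺/Co²⁺ is the cathode (higher E°), Cr₂O₇²⁻/Cr³⁺ the anode: E°cell = +1.84 − (+1.33) = +0.51 V, n = 6.
Overall: 6 Co³⁺(aq) + 2 Cr³⁺(aq) + 7 H₂O(l) → 6 Co²⁺(aq) + Cr₂O₇²⁻(aq) + 14 H⁺(aq)
Q = [Co²⁺]^6·[Cr₂O₇²⁻]·[H⁺]^14 / ([Co³⁺]^6·[Cr³⁺]^2); log Q = -28.723.
E = E° − (0.0592/n) log Q = +0.51 − (0.0592/6)(-28.723) = +0.793 V.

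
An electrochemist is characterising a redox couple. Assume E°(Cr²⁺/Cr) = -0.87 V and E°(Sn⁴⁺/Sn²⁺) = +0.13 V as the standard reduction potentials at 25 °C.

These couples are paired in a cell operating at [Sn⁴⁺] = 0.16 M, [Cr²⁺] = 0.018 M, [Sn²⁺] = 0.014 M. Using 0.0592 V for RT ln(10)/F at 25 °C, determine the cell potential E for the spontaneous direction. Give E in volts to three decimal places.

Sn⁴⁺/Sn²⁺ is the cathode (higher E°), Cr²⁺/Cr the anode: E°cell = +0.13 − (-0.87) = +1.00 V, n = 2.
Overall: Sn⁴⁺(aq) + Cr(s) → Sn²⁺(aq) + Cr²⁺(aq)
Q = [Sn²⁺]·[Cr²⁺] / ([Sn⁴⁺]); log Q = -2.803.
E = E° − (0.0592/n) log Q = +1.00 − (0.0592/2)(-2.803) = +1.083 V.

+1.083 V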